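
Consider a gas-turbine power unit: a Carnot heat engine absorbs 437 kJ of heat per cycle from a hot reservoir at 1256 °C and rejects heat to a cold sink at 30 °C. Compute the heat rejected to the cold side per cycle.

T_H = 1256 °C → 1256 + 273.15 = 1529.15 K.
T_C = 30 °C → 30 + 273.15 = 303.15 K.
η_rev = 1 − T_C/T_H = 1 − 303.15/1529.15 = 0.8018.
For a reversible cycle Q_C/Q_H = T_C/T_H, so Q_C = 437 × 303.15/1529.15 = 86.63 kJ.

Q_C ≈ 86.63 kJ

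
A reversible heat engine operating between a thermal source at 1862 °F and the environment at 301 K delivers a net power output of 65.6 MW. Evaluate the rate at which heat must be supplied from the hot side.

Q̇_H ≈ 85.6 MW

T_H = 1862 °F → (1862 − 32) × 5/9 = 1016.67 °C = 1289.82 K.
η_rev = 1 − T_C/T_H = 1 − 301.00/1289.82 = 0.7666.
Q_H = W/η = 65.6/0.7666 = 85.6 MW.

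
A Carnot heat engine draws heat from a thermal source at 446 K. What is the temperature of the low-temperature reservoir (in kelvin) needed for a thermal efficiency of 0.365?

From η = 1 − T_C/T_H, T_C = T_H·(1 − η) = 446.00 × (1 − 0.365) = 283 K.

T_C ≈ 283 K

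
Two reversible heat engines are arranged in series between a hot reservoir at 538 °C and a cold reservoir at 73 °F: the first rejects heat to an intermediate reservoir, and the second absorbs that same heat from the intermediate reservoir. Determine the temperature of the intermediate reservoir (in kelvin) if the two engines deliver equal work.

T_m ≈ 554 K

T_H = 538 °C → 538 + 273.15 = 811.15 K.
T_C = 73 °F → (73 − 32) × 5/9 = 22.78 °C = 295.93 K.
For reversible stages Q_m = Q_H·(T_m/T_H). Setting W₁ = Q_H(1 − T_m/T_H) equal to W₂ = Q_m(1 − T_C/T_m) = Q_H·(T_m − T_C)/T_H gives T_H − T_m = T_m − T_C, so T_m = (T_H + T_C)/2 = (811.15 + 295.93)/2 = 554 K.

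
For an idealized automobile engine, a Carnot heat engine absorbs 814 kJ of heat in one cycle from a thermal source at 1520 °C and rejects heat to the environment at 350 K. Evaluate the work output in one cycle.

W ≈ 655 kJ

T_H = 1520 °C → 1520 + 273.15 = 1793.15 K.
For a reversible engine, η = 1 − T_C/T_H = 1 − 350.00/1793.15 = 0.8048.
W = η·Q_H = 0.8048 × 814 = 655 kJ.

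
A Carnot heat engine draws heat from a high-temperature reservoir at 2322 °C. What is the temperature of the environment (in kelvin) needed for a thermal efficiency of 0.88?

T_C ≈ 311 K

T_H = 2322 °C → 2322 + 273.15 = 2595.15 K.
From η = 1 − T_C/T_H, T_C = T_H·(1 − η) = 2595.15 × (1 − 0.88) = 311 K.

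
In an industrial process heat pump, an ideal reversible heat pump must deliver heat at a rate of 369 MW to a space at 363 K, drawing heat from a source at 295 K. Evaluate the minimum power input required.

The Carnot heat-pump COP is COP_HP = T_H/(T_H − T_C) = 363.00/68.00 = 5.3382.
W = Q_H/COP_HP = 369/5.3382 = 69.1 MW.

Ẇ_in ≈ 69.1 MW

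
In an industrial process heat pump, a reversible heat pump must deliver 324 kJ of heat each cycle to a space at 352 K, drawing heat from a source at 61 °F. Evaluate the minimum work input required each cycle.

T_C = 61 °F → (61 − 32) × 5/9 = 16.11 °C = 289.26 K.
Reversible heating COP: COP_HP = T_H/(T_H − T_C) = 352.00/62.74 = 5.6106.
W = Q_H/COP_HP = 324/5.6106 = 57.7 kJ.

W_in ≈ 57.7 kJ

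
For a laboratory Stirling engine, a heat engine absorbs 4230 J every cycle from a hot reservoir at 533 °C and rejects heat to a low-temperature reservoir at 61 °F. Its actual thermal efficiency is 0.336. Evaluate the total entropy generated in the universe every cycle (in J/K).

T_H = 533 °C → 533 + 273.15 = 806.15 K.
T_C = 61 °F → (61 − 32) × 5/9 = 16.11 °C = 289.26 K.
W = η·Q_H = 0.336 × 4230 = 1421 J, so Q_C = Q_H − W = 2809 J.
Reservoir entropy changes: ΔS_H = −Q_H/T_H = −4230/806.15 = -5.247 J/K and ΔS_C = +Q_C/T_C = 2809/289.26 = 9.710 J/K.
ΔS_univ = −Q_H/T_H + Q_C/T_C = 4.463 J/K (> 0, since η = 0.336 < η_Carnot = 0.641).

ΔS_univ ≈ 4.463 J/K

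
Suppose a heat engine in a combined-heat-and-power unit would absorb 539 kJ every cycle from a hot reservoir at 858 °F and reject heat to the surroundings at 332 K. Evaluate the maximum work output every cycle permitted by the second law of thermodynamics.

T_H = 858 °F → (858 − 32) × 5/9 = 458.89 °C = 732.04 K.
The upper bound on efficiency is η_max = 1 − T_C/T_H = 1 − 332.00/732.04 = 0.5465.
W_max = η_max · Q_H = 0.5465 × 539 = 294.5 kJ.

W_max ≈ 294.5 kJ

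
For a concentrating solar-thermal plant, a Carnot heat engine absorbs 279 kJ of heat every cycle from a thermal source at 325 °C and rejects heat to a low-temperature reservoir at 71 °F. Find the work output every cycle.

T_H = 325 °C → 325 + 273.15 = 598.15 K.
T_C = 71 °F → (71 − 32) × 5/9 = 21.67 °C = 294.82 K.
For a reversible engine, η = 1 − T_C/T_H = 1 − 294.82/598.15 = 0.5071.
W = η·Q_H = 0.5071 × 279 = 141.5 kJ.

W ≈ 141.5 kJ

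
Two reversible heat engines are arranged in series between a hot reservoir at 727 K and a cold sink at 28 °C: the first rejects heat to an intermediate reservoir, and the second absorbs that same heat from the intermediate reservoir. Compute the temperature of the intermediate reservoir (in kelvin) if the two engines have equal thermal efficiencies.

T_m ≈ 467.9 K

T_C = 28 °C → 28 + 273.15 = 301.15 K.
Equal efficiencies require 1 − T_m/T_H = 1 − T_C/T_m, i.e. T_m/T_H = T_C/T_m, so T_m = √(T_H·T_C) = √(727.00 × 301.15) = 467.9 K.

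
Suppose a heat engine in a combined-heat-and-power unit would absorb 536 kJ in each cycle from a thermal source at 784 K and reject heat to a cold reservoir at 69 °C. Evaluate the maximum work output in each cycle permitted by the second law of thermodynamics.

T_C = 69 °C → 69 + 273.15 = 342.15 K.
No engine can exceed the Carnot limit: η_max = 1 − T_C/T_H = 1 − 342.15/784.00 = 0.5636.
W_max = η_max · Q_H = 0.5636 × 536 = 302 kJ.

W_max ≈ 302 kJ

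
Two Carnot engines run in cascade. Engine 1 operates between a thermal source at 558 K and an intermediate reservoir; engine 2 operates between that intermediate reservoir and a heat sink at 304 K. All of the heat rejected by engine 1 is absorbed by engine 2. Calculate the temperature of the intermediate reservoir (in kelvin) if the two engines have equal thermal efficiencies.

Equal efficiencies require 1 − T_m/T_H = 1 − T_C/T_m, i.e. T_m/T_H = T_C/T_m, so T_m = √(T_H·T_C) = √(558.00 × 304.00) = 411.9 K.

T_m ≈ 411.9 K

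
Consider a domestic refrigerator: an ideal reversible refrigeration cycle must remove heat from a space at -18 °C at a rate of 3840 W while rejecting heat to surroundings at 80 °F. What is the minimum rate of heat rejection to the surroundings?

T_H = 80 °F → (80 − 32) × 5/9 = 26.67 °C = 299.82 K.
T_C = -18 °C → -18 + 273.15 = 255.15 K.
For a reversible cycle Q_H/Q_C = T_H/T_C, so Q_H = Q_C·T_H/T_C = 3840 × 299.82/255.15 = 4512 W.

Q̇_H ≈ 4512 W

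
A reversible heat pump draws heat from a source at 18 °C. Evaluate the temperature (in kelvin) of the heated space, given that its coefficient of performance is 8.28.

T_H ≈ 331.1 K

T_C = 18 °C → 18 + 273.15 = 291.15 K.
COP_HP = T_H/(T_H − T_C) ⇒ T_H = T_C·COP_HP/(COP_HP − 1) = 291.15 × 8.28/(8.28 − 1) = 331.1 K.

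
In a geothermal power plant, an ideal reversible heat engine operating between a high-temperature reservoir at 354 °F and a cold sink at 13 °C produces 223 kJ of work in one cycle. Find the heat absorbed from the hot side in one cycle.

T_H = 354 °F → (354 − 32) × 5/9 = 178.89 °C = 452.04 K.
T_C = 13 °C → 13 + 273.15 = 286.15 K.
Carnot efficiency: η = 1 − T_C/T_H = 1 − 286.15/452.04 = 0.3670.
Q_H = W/η = 223/0.3670 = 607.7 kJ.

Q_H ≈ 607.7 kJ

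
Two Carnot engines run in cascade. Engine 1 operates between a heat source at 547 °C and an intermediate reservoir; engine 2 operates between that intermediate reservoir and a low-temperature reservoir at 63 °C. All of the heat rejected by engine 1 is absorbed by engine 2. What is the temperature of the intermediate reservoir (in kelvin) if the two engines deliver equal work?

T_H = 547 °C → 547 + 273.15 = 820.15 K.
T_C = 63 °C → 63 + 273.15 = 336.15 K.
For reversible stages Q_m = Q_H·(T_m/T_H). Setting W₁ = Q_H(1 − T_m/T_H) equal to W₂ = Q_m(1 − T_C/T_m) = Q_H·(T_m − T_C)/T_H gives T_H − T_m = T_m − T_C, so T_m = (T_H + T_C)/2 = (820.15 + 336.15)/2 = 578.1 K.

T_m ≈ 578.1 K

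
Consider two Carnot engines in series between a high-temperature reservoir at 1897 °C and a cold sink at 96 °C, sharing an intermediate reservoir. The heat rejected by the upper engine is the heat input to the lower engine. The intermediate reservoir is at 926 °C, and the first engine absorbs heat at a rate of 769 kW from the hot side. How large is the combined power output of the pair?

Ẇ_total ≈ 638.2 kW

T_H = 1897 °C → 1897 + 273.15 = 2170.15 K.
T_C = 96 °C → 96 + 273.15 = 369.15 K.
Two reversible stages in series are equivalent to a single Carnot engine between T_H and T_C, so η_total = 1 − T_C/T_H = 1 − 369.15/2170.15 = 0.8299.
W_total = η_total · Q_H = 0.8299 × 769 = 638.2 kW.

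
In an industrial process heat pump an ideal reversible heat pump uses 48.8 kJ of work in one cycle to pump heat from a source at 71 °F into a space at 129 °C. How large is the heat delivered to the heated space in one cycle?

Q_H ≈ 183 kJ

T_H = 129 °C → 129 + 273.15 = 402.15 K.
T_C = 71 °F → (71 − 32) × 5/9 = 21.67 °C = 294.82 K.
The Carnot heat-pump COP is COP_HP = T_H/(T_H − T_C) = 402.15/107.33 = 3.7467.
Q_H = COP_HP · W = 3.7467 × 48.8 = 183 kJ.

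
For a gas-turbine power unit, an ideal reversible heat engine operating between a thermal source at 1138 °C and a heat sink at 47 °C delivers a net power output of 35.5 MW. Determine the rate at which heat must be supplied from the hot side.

Q̇_H ≈ 45.9 MW

T_H = 1138 °C → 1138 + 273.15 = 1411.15 K.
T_C = 47 °C → 47 + 273.15 = 320.15 K.
For a reversible engine, η = 1 − T_C/T_H = 1 − 320.15/1411.15 = 0.7731.
Q_H = W/η = 35.5/0.7731 = 45.9 MW.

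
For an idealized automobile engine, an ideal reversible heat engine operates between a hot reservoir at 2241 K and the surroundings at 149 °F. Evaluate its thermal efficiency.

η ≈ 0.8491

T_C = 149 °F → (149 − 32) × 5/9 = 65.00 °C = 338.15 K.
η_rev = 1 − T_C/T_H = 1 − 338.15/2241.00 = 0.8491.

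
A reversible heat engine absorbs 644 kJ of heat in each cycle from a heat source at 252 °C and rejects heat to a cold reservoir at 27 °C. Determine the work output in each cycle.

W ≈ 276 kJ

T_H = 252 °C → 252 + 273.15 = 525.15 K.
T_C = 27 °C → 27 + 273.15 = 300.15 K.
For a reversible engine, η = 1 − T_C/T_H = 1 − 300.15/525.15 = 0.4284.
W = η·Q_H = 0.4284 × 644 = 276 kJ.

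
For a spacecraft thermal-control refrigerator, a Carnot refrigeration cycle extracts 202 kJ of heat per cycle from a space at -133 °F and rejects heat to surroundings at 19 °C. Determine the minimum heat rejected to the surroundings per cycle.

Q_H ≈ 325 kJ

T_H = 19 °C → 19 + 273.15 = 292.15 K.
T_C = -133 °F → (-133 − 32) × 5/9 = -91.67 °C = 181.48 K.
For a reversible cycle Q_H/Q_C = T_H/T_C, so Q_H = Q_C·T_H/T_C = 202 × 292.15/181.48 = 325 kJ.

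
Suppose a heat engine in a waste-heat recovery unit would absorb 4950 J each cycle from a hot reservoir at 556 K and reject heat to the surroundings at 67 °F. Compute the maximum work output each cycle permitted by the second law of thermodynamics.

W_max ≈ 2350 J

T_C = 67 °F → (67 − 32) × 5/9 = 19.44 °C = 292.59 K.
The second-law ceiling is the Carnot efficiency, η_max = 1 − T_C/T_H = 1 − 292.59/556.00 = 0.4738.
W_max = η_max · Q_H = 0.4738 × 4950 = 2350 J.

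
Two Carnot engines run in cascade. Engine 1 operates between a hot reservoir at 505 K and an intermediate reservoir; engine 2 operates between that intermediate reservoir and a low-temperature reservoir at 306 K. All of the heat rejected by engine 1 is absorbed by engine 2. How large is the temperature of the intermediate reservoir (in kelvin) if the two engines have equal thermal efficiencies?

Equal efficiencies require 1 − T_m/T_H = 1 − T_C/T_m, i.e. T_m/T_H = T_C/T_m, so T_m = √(T_H·T_C) = √(505.00 × 306.00) = 393.1 K.

T_m ≈ 393.1 K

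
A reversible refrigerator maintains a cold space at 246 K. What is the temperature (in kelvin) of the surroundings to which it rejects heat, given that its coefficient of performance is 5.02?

T_H ≈ 295 K

COP_R = T_C/(T_H − T_C) ⇒ T_H = T_C·(1 + 1/COP_R) = 246.00 × (1 + 1/5.02) = 295 K.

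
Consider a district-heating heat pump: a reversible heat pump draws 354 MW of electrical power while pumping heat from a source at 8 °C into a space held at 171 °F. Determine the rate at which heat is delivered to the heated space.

Q̇_H ≈ 1790 MW

T_H = 171 °F → (171 − 32) × 5/9 = 77.22 °C = 350.37 K.
T_C = 8 °C → 8 + 273.15 = 281.15 K.
For a reversible heat pump, COP_HP = T_H/(T_H − T_C) = 350.37/69.22 = 5.0616.
Q_H = COP_HP · W = 5.0616 × 354 = 1790 MW.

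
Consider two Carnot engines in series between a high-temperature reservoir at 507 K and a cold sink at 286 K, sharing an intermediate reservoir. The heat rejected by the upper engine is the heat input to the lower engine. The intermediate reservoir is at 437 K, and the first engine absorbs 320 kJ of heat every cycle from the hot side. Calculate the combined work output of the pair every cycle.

Two reversible stages in series are equivalent to a single Carnot engine between T_H and T_C, so η_total = 1 − T_C/T_H = 1 − 286.00/507.00 = 0.4359.
W_total = η_total · Q_H = 0.4359 × 320 = 139 kJ.

W_total ≈ 139 kJ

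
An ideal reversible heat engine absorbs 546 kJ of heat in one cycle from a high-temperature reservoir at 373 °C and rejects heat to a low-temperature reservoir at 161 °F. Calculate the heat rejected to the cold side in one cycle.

Q_C ≈ 291 kJ

T_H = 373 °C → 373 + 273.15 = 646.15 K.
T_C = 161 °F → (161 − 32) × 5/9 = 71.67 °C = 344.82 K.
Since the cycle is reversible, η = 1 − T_C/T_H = 1 − 344.82/646.15 = 0.4664.
For a reversible cycle Q_C/Q_H = T_C/T_H, so Q_C = 546 × 344.82/646.15 = 291 kJ.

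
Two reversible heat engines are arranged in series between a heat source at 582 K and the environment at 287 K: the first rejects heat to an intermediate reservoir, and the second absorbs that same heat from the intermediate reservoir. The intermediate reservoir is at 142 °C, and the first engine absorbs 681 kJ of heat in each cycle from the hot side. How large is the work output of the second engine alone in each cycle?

W₂ ≈ 150 kJ

T_m = 142 °C → 142 + 273.15 = 415.15 K.
Heat entering the second stage: Q_m = Q_H·(T_m/T_H) = 681 × 415.15/582.00 = 486 kJ.
Second-stage efficiency η₂ = 1 − T_C/T_m = 1 − 287.00/415.15 = 0.3087, so W₂ = η₂·Q_m = 150 kJ.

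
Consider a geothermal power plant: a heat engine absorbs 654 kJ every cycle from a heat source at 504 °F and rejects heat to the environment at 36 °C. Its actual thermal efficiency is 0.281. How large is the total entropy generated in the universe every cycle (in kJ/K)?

ΔS_univ ≈ 0.299 kJ/K

T_H = 504 °F → (504 − 32) × 5/9 = 262.22 °C = 535.37 K.
T_C = 36 °C → 36 + 273.15 = 309.15 K.
W = η·Q_H = 0.281 × 654 = 183.8 kJ, so Q_C = Q_H − W = 470.2 kJ.
Entropy balance on the reservoirs: −Q_H/T_H = -1.222 kJ/K, +Q_C/T_C = 1.521 kJ/K.
ΔS_univ = −Q_H/T_H + Q_C/T_C = 0.299 kJ/K (> 0, since η = 0.281 < η_Carnot = 0.423).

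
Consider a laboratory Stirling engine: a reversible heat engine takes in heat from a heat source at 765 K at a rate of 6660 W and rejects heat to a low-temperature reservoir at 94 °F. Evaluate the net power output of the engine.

Ẇ ≈ 3980 W

T_C = 94 °F → (94 − 32) × 5/9 = 34.44 °C = 307.59 K.
Since the cycle is reversible, η = 1 − T_C/T_H = 1 − 307.59/765.00 = 0.5979.
W = η·Q_H = 0.5979 × 6660 = 3980 W.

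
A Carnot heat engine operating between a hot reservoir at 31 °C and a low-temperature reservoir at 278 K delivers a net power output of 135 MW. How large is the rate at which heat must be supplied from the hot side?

Q̇_H ≈ 1570 MW

T_H = 31 °C → 31 + 273.15 = 304.15 K.
η_rev = 1 − T_C/T_H = 1 − 278.00/304.15 = 0.0860.
Q_H = W/η = 135/0.0860 = 1570 MW.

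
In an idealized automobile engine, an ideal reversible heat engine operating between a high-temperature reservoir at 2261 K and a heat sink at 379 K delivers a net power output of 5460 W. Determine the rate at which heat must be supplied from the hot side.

The Carnot efficiency is η = 1 − T_C/T_H = 1 − 379.00/2261.00 = 0.8324.
Q_H = W/η = 5460/0.8324 = 6560 W.

Q̇_H ≈ 6560 W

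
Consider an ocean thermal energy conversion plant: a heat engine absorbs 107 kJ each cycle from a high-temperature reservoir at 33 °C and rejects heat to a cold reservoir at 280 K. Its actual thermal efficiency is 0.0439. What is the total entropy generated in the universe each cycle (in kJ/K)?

ΔS_univ ≈ 0.0159 kJ/K

T_H = 33 °C → 33 + 273.15 = 306.15 K.
W = η·Q_H = 0.0439 × 107 = 4.697 kJ, so Q_C = Q_H − W = 102.3 kJ.
Reservoir entropy changes: ΔS_H = −Q_H/T_H = −107/306.15 = -0.3495 kJ/K and ΔS_C = +Q_C/T_C = 102.3/280.00 = 0.3654 kJ/K.
ΔS_univ = −Q_H/T_H + Q_C/T_C = 0.0159 kJ/K (> 0, since η = 0.0439 < η_Carnot = 0.085).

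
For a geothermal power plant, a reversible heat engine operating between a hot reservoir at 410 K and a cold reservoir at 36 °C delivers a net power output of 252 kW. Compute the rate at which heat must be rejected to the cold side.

T_C = 36 °C → 36 + 273.15 = 309.15 K.
For a reversible engine, η = 1 − T_C/T_H = 1 − 309.15/410.00 = 0.2460.
Since Q_C/Q_H = T_C/T_H and Q_H = W/η, Q_C = W·T_C/(T_H − T_C) = 252 × 309.15/100.85 = 772.5 kW.

Q̇_C ≈ 772.5 kW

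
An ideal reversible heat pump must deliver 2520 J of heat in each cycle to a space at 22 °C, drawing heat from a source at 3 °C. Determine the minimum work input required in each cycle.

W_in ≈ 162 J

T_H = 22 °C → 22 + 273.15 = 295.15 K.
T_C = 3 °C → 3 + 273.15 = 276.15 K.
COP_HP = T_H/(T_H − T_C) = 295.15/19.00 = 15.5342.
W = Q_H/COP_HP = 2520/15.5342 = 162 J.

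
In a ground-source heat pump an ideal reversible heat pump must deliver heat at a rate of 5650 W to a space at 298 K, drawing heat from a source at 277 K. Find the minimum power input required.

For a reversible heat pump, COP_HP = T_H/(T_H − T_C) = 298.00/21.00 = 14.1905.
W = Q_H/COP_HP = 5650/14.1905 = 398.2 W.

Ẇ_in ≈ 398.2 W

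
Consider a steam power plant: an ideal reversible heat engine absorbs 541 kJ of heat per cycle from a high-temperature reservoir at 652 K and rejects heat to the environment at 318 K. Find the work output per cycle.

Since the cycle is reversible, η = 1 − T_C/T_H = 1 − 318.00/652.00 = 0.5123.
W = η·Q_H = 0.5123 × 541 = 277 kJ.

W ≈ 277 kJ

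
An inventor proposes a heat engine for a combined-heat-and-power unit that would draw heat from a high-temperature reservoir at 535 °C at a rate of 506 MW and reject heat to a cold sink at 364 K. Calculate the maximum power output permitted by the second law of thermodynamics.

T_H = 535 °C → 535 + 273.15 = 808.15 K.
The upper bound on efficiency is η_max = 1 − T_C/T_H = 1 − 364.00/808.15 = 0.5496.
W_max = η_max · Q_H = 0.5496 × 506 = 278 MW.

Ẇ_max ≈ 278 MW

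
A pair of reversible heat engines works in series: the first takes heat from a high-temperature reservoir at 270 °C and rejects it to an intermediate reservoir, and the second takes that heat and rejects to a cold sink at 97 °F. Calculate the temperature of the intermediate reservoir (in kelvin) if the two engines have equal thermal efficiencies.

T_H = 270 °C → 270 + 273.15 = 543.15 K.
T_C = 97 °F → (97 − 32) × 5/9 = 36.11 °C = 309.26 K.
Equal efficiencies require 1 − T_m/T_H = 1 − T_C/T_m, i.e. T_m/T_H = T_C/T_m, so T_m = √(T_H·T_C) = √(543.15 × 309.26) = 410 K.

T_m ≈ 410 K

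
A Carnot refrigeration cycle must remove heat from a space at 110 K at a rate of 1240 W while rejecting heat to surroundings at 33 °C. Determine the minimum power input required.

T_H = 33 °C → 33 + 273.15 = 306.15 K.
COP_R = T_C/(T_H − T_C) = 110.00/196.15 = 0.5608.
W = Q_C/COP_R = 1240/0.5608 = 2210 W.

Ẇ_in ≈ 2210 W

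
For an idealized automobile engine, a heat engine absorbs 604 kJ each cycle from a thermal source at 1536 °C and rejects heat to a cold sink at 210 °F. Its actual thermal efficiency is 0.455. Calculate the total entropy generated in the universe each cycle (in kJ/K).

T_H = 1536 °C → 1536 + 273.15 = 1809.15 K.
T_C = 210 °F → (210 − 32) × 5/9 = 98.89 °C = 372.04 K.
W = η·Q_H = 0.455 × 604 = 274.8 kJ, so Q_C = Q_H − W = 329.2 kJ.
Reservoir entropy changes: ΔS_H = −Q_H/T_H = −604/1809.15 = -0.3339 kJ/K and ΔS_C = +Q_C/T_C = 329.2/372.04 = 0.8848 kJ/K.
ΔS_univ = −Q_H/T_H + Q_C/T_C = 0.551 kJ/K (> 0, since η = 0.455 < η_Carnot = 0.794).

ΔS_univ ≈ 0.551 kJ/K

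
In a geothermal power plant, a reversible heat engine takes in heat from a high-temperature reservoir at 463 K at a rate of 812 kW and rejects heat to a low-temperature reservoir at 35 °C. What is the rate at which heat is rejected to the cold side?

Q̇_C ≈ 540 kW

T_C = 35 °C → 35 + 273.15 = 308.15 K.
The Carnot efficiency is η = 1 − T_C/T_H = 1 − 308.15/463.00 = 0.3344.
For a reversible cycle Q_C/Q_H = T_C/T_H, so Q_C = 812 × 308.15/463.00 = 540 kW.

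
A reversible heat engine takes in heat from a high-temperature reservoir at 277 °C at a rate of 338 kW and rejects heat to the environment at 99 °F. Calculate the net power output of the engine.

Ẇ ≈ 147.3 kW

T_H = 277 °C → 277 + 273.15 = 550.15 K.
T_C = 99 °F → (99 − 32) × 5/9 = 37.22 °C = 310.37 K.
For a reversible engine, η = 1 − T_C/T_H = 1 − 310.37/550.15 = 0.4358.
W = η·Q_H = 0.4358 × 338 = 147.3 kW.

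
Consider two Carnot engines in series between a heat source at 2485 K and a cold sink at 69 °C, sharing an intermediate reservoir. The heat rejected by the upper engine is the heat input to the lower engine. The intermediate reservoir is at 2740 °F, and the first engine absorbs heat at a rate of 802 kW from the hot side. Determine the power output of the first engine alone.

T_C = 69 °C → 69 + 273.15 = 342.15 K.
T_m = 2740 °F → (2740 − 32) × 5/9 = 1504.44 °C = 1777.59 K.
First-stage efficiency η₁ = 1 − T_m/T_H = 1 − 1777.59/2485.00 = 0.2847.
W₁ = η₁·Q_H = 0.2847 × 802 = 228 kW.

Ẇ₁ ≈ 228 kW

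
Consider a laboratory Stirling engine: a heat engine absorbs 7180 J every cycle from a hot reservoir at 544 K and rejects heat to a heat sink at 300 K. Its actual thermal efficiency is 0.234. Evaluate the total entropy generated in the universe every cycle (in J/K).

W = η·Q_H = 0.234 × 7180 = 1680 J, so Q_C = Q_H − W = 5500 J.
The hot reservoir loses entropy Q_H/T_H = 7180/544.00 = 13.20 J/K; the cold reservoir gains Q_C/T_C = 5500/300.00 = 18.33 J/K.
ΔS_univ = −Q_H/T_H + Q_C/T_C = 5.13 J/K (> 0, since η = 0.234 < η_Carnot = 0.449).

ΔS_univ ≈ 5.13 J/K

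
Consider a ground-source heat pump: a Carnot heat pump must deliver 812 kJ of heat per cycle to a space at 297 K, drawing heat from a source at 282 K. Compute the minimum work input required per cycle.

For a reversible heat pump, COP_HP = T_H/(T_H − T_C) = 297.00/15.00 = 19.8000.
W = Q_H/COP_HP = 812/19.8000 = 41.0 kJ.

W_in ≈ 41.0 kJ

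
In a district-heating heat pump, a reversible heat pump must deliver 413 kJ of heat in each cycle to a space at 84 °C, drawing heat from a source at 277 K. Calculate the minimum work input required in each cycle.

T_H = 84 °C → 84 + 273.15 = 357.15 K.
The Carnot heat-pump COP is COP_HP = T_H/(T_H − T_C) = 357.15/80.15 = 4.4560.
W = Q_H/COP_HP = 413/4.4560 = 92.7 kJ.

W_in ≈ 92.7 kJ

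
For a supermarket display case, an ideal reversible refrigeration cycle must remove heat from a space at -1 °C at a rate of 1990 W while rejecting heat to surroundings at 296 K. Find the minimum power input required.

Ẇ_in ≈ 174 W

T_C = -1 °C → -1 + 273.15 = 272.15 K.
COP_R = T_C/(T_H − T_C) = 272.15/23.85 = 11.4109.
W = Q_C/COP_R = 1990/11.4109 = 174 W.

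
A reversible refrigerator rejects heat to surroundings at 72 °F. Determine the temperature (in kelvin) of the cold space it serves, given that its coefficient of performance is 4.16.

T_H = 72 °F → (72 − 32) × 5/9 = 22.22 °C = 295.37 K.
COP_R = T_C/(T_H − T_C) ⇒ T_C = T_H·COP_R/(1 + COP_R) = 295.37 × 4.16/(1 + 4.16) = 238 K.

T_C ≈ 238 K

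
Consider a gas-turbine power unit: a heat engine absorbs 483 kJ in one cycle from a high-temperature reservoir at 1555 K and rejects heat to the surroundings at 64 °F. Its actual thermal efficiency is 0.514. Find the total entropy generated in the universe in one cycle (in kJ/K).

ΔS_univ ≈ 0.4962 kJ/K

T_C = 64 °F → (64 − 32) × 5/9 = 17.78 °C = 290.93 K.
W = η·Q_H = 0.514 × 483 = 248.3 kJ, so Q_C = Q_H − W = 234.7 kJ.
Reservoir entropy changes: ΔS_H = −Q_H/T_H = −483/1555.00 = -0.3106 kJ/K and ΔS_C = +Q_C/T_C = 234.7/290.93 = 0.8069 kJ/K.
ΔS_univ = −Q_H/T_H + Q_C/T_C = 0.4962 kJ/K (> 0, since η = 0.514 < η_Carnot = 0.813).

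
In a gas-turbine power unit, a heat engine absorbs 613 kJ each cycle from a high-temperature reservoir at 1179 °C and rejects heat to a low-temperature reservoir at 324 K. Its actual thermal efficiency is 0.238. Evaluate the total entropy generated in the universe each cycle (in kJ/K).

T_H = 1179 °C → 1179 + 273.15 = 1452.15 K.
W = η·Q_H = 0.238 × 613 = 145.9 kJ, so Q_C = Q_H − W = 467.1 kJ.
Entropy balance on the reservoirs: −Q_H/T_H = -0.4221 kJ/K, +Q_C/T_C = 1.442 kJ/K.
ΔS_univ = −Q_H/T_H + Q_C/T_C = 1.02 kJ/K (> 0, since η = 0.238 < η_Carnot = 0.777).

ΔS_univ ≈ 1.02 kJ/K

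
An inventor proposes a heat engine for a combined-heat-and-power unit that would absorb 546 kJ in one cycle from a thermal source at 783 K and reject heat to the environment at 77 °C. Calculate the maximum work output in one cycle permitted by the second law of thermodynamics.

T_C = 77 °C → 77 + 273.15 = 350.15 K.
The upper bound on efficiency is η_max = 1 − T_C/T_H = 1 − 350.15/783.00 = 0.5528.
W_max = η_max · Q_H = 0.5528 × 546 = 301.8 kJ.

W_max ≈ 301.8 kJ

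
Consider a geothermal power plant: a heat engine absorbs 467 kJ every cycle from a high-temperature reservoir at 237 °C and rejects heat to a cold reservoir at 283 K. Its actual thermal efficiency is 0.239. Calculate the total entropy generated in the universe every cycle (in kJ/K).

T_H = 237 °C → 237 + 273.15 = 510.15 K.
W = η·Q_H = 0.239 × 467 = 111.6 kJ, so Q_C = Q_H − W = 355.4 kJ.
The hot reservoir loses entropy Q_H/T_H = 467/510.15 = 0.9154 kJ/K; the cold reservoir gains Q_C/T_C = 355.4/283.00 = 1.256 kJ/K.
ΔS_univ = −Q_H/T_H + Q_C/T_C = 0.3404 kJ/K (> 0, since η = 0.239 < η_Carnot = 0.445).

ΔS_univ ≈ 0.3404 kJ/K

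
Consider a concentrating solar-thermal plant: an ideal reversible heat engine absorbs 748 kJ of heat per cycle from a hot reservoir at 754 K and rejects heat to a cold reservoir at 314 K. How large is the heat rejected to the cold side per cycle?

Q_C ≈ 312 kJ

η_rev = 1 − T_C/T_H = 1 − 314.00/754.00 = 0.5836.
For a reversible cycle Q_C/Q_H = T_C/T_H, so Q_C = 748 × 314.00/754.00 = 312 kJ.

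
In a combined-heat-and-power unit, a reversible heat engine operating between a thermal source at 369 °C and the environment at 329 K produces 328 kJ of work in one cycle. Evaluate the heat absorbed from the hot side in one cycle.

Q_H ≈ 673 kJ

T_H = 369 °C → 369 + 273.15 = 642.15 K.
Since the cycle is reversible, η = 1 − T_C/T_H = 1 − 329.00/642.15 = 0.4877.
Q_H = W/η = 328/0.4877 = 673 kJ.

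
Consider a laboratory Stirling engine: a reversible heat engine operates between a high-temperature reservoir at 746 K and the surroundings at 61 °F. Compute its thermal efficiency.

T_C = 61 °F → (61 − 32) × 5/9 = 16.11 °C = 289.26 K.
Carnot efficiency: η = 1 − T_C/T_H = 1 − 289.26/746.00 = 0.612.

η ≈ 0.612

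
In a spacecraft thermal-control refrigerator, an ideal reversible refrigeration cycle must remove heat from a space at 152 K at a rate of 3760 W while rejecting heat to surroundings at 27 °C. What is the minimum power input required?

Ẇ_in ≈ 3665 W

T_H = 27 °C → 27 + 273.15 = 300.15 K.
COP_R = T_C/(T_H − T_C) = 152.00/148.15 = 1.0260.
W = Q_C/COP_R = 3760/1.0260 = 3665 W.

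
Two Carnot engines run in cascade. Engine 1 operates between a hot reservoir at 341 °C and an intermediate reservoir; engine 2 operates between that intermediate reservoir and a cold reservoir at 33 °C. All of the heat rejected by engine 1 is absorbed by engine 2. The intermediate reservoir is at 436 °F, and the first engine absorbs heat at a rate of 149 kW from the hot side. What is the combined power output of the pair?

T_H = 341 °C → 341 + 273.15 = 614.15 K.
T_C = 33 °C → 33 + 273.15 = 306.15 K.
Two reversible stages in series are equivalent to a single Carnot engine between T_H and T_C, so η_total = 1 − T_C/T_H = 1 − 306.15/614.15 = 0.5015.
W_total = η_total · Q_H = 0.5015 × 149 = 74.7 kW.

Ẇ_total ≈ 74.7 kW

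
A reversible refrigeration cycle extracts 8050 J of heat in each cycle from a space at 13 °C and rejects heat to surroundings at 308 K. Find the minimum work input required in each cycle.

W_in ≈ 614.7 J

T_C = 13 °C → 13 + 273.15 = 286.15 K.
The reversible coefficient of performance is COP_R = T_C/(T_H − T_C) = 286.15/21.85 = 13.0961.
W = Q_C/COP_R = 8050/13.0961 = 614.7 J.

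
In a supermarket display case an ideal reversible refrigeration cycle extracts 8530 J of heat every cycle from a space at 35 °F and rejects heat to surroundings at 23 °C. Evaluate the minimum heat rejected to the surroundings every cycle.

Q_H ≈ 9190 J

T_H = 23 °C → 23 + 273.15 = 296.15 K.
T_C = 35 °F → (35 − 32) × 5/9 = 1.67 °C = 274.82 K.
For a reversible cycle Q_H/Q_C = T_H/T_C, so Q_H = Q_C·T_H/T_C = 8530 × 296.15/274.82 = 9190 J.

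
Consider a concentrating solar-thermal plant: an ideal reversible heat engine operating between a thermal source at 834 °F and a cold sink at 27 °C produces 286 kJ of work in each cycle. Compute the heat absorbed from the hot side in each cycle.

T_H = 834 °F → (834 − 32) × 5/9 = 445.56 °C = 718.71 K.
T_C = 27 °C → 27 + 273.15 = 300.15 K.
η_rev = 1 − T_C/T_H = 1 − 300.15/718.71 = 0.5824.
Q_H = W/η = 286/0.5824 = 491 kJ.

Q_H ≈ 491 kJ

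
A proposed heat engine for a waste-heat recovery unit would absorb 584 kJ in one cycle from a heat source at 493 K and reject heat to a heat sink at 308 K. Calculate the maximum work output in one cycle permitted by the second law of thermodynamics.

W_max ≈ 219 kJ

By the Carnot theorem, η_max = 1 − T_C/T_H = 1 − 308.00/493.00 = 0.3753.
W_max = η_max · Q_H = 0.3753 × 584 = 219 kJ.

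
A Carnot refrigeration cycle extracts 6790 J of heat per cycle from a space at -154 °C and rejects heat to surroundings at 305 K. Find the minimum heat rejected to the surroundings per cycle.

Q_H ≈ 17380 J

T_C = -154 °C → -154 + 273.15 = 119.15 K.
For a reversible cycle Q_H/Q_C = T_H/T_C, so Q_H = Q_C·T_H/T_C = 6790 × 305.00/119.15 = 17380 J.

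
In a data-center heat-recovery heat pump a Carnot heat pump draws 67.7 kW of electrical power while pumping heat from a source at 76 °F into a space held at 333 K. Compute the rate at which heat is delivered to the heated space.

Q̇_H ≈ 637 kW

T_C = 76 °F → (76 − 32) × 5/9 = 24.44 °C = 297.59 K.
The Carnot heat-pump COP is COP_HP = T_H/(T_H − T_C) = 333.00/35.41 = 9.4053.
Q_H = COP_HP · W = 9.4053 × 67.7 = 637 kW.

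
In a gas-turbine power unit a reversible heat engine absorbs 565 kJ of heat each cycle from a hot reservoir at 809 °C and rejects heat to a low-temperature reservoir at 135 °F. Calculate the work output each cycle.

W ≈ 393 kJ

T_H = 809 °C → 809 + 273.15 = 1082.15 K.
T_C = 135 °F → (135 − 32) × 5/9 = 57.22 °C = 330.37 K.
Carnot efficiency: η = 1 − T_C/T_H = 1 − 330.37/1082.15 = 0.6947.
W = η·Q_H = 0.6947 × 565 = 393 kJ.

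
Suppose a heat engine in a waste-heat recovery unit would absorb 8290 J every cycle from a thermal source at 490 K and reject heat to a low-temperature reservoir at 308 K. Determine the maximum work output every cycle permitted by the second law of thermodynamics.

By the Carnot theorem, η_max = 1 − T_C/T_H = 1 − 308.00/490.00 = 0.3714.
W_max = η_max · Q_H = 0.3714 × 8290 = 3079 J.

W_max ≈ 3079 J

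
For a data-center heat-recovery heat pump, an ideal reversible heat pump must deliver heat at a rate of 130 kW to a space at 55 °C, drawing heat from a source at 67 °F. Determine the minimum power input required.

Ẇ_in ≈ 14.1 kW

T_H = 55 °C → 55 + 273.15 = 328.15 K.
T_C = 67 °F → (67 − 32) × 5/9 = 19.44 °C = 292.59 K.
Reversible heating COP: COP_HP = T_H/(T_H − T_C) = 328.15/35.56 = 9.2292.
W = Q_H/COP_HP = 130/9.2292 = 14.1 kW.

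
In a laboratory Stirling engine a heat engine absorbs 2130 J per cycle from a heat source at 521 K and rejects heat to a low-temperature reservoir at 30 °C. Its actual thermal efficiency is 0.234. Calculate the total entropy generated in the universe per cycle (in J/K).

T_C = 30 °C → 30 + 273.15 = 303.15 K.
W = η·Q_H = 0.234 × 2130 = 498.4 J, so Q_C = Q_H − W = 1632 J.
Reservoir entropy changes: ΔS_H = −Q_H/T_H = −2130/521.00 = -4.088 J/K and ΔS_C = +Q_C/T_C = 1632/303.15 = 5.382 J/K.
ΔS_univ = −Q_H/T_H + Q_C/T_C = 1.29 J/K (> 0, since η = 0.234 < η_Carnot = 0.418).

ΔS_univ ≈ 1.29 J/K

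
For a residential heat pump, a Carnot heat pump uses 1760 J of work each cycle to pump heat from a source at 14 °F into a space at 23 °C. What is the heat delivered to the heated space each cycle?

T_H = 23 °C → 23 + 273.15 = 296.15 K.
T_C = 14 °F → (14 − 32) × 5/9 = -10.00 °C = 263.15 K.
Reversible heating COP: COP_HP = T_H/(T_H − T_C) = 296.15/33.00 = 8.9742.
Q_H = COP_HP · W = 8.9742 × 1760 = 15800 J.

Q_H ≈ 15800 J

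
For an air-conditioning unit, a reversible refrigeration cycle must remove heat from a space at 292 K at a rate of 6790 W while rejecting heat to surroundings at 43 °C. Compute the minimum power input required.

Ẇ_in ≈ 561.6 W

T_H = 43 °C → 43 + 273.15 = 316.15 K.
Carnot COP: COP_R = T_C/(T_H − T_C) = 292.00/24.15 = 12.0911.
W = Q_C/COP_R = 6790/12.0911 = 561.6 W.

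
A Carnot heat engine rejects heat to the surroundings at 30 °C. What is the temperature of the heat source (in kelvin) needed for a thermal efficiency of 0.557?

T_H ≈ 684 K

T_C = 30 °C → 30 + 273.15 = 303.15 K.
From η = 1 − T_C/T_H, solving for T_H gives T_H = T_C/(1 − η) = 303.15/(1 − 0.557) = 684 K.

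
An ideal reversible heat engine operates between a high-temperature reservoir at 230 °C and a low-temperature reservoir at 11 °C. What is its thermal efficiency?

η ≈ 0.4353

T_H = 230 °C → 230 + 273.15 = 503.15 K.
T_C = 11 °C → 11 + 273.15 = 284.15 K.
For a reversible engine, η = 1 − T_C/T_H = 1 − 284.15/503.15 = 0.4353.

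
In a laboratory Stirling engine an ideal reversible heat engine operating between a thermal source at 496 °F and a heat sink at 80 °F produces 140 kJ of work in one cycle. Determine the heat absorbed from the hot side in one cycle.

T_H = 496 °F → (496 − 32) × 5/9 = 257.78 °C = 530.93 K.
T_C = 80 °F → (80 − 32) × 5/9 = 26.67 °C = 299.82 K.
Since the cycle is reversible, η = 1 − T_C/T_H = 1 − 299.82/530.93 = 0.4353.
Q_H = W/η = 140/0.4353 = 322 kJ.

Q_H ≈ 322 kJ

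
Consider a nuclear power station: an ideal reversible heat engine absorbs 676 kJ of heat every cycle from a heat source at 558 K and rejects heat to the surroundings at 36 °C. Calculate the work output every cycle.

T_C = 36 °C → 36 + 273.15 = 309.15 K.
Since the cycle is reversible, η = 1 − T_C/T_H = 1 − 309.15/558.00 = 0.4460.
W = η·Q_H = 0.4460 × 676 = 301 kJ.

W ≈ 301 kJ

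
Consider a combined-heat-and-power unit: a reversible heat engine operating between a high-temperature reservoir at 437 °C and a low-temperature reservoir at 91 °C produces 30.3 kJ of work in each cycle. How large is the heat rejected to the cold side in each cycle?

T_H = 437 °C → 437 + 273.15 = 710.15 K.
T_C = 91 °C → 91 + 273.15 = 364.15 K.
Carnot efficiency: η = 1 − T_C/T_H = 1 − 364.15/710.15 = 0.4872.
Since Q_C/Q_H = T_C/T_H and Q_H = W/η, Q_C = W·T_C/(T_H − T_C) = 30.3 × 364.15/346.00 = 31.9 kJ.

Q_C ≈ 31.9 kJ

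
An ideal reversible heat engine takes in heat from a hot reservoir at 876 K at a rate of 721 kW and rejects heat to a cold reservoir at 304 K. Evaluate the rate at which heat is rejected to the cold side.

The Carnot efficiency is η = 1 − T_C/T_H = 1 − 304.00/876.00 = 0.6530.
For a reversible cycle Q_C/Q_H = T_C/T_H, so Q_C = 721 × 304.00/876.00 = 250 kW.

Q̇_C ≈ 250 kW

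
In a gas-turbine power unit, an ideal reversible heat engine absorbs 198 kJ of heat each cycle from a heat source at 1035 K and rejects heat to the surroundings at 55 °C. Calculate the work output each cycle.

W ≈ 135.2 kJ

T_C = 55 °C → 55 + 273.15 = 328.15 K.
For a reversible engine, η = 1 − T_C/T_H = 1 − 328.15/1035.00 = 0.6829.
W = η·Q_H = 0.6829 × 198 = 135.2 kJ.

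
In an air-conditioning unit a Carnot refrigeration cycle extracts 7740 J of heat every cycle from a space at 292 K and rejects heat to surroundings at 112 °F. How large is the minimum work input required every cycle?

T_H = 112 °F → (112 − 32) × 5/9 = 44.44 °C = 317.59 K.
The reversible coefficient of performance is COP_R = T_C/(T_H − T_C) = 292.00/25.59 = 11.4087.
W = Q_C/COP_R = 7740/11.4087 = 678 J.

W_in ≈ 678 J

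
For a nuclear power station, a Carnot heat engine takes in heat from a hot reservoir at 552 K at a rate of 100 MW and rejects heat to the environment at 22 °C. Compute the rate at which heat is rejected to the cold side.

T_C = 22 °C → 22 + 273.15 = 295.15 K.
The Carnot efficiency is η = 1 − T_C/T_H = 1 − 295.15/552.00 = 0.4653.
For a reversible cycle Q_C/Q_H = T_C/T_H, so Q_C = 100 × 295.15/552.00 = 53.5 MW.

Q̇_C ≈ 53.5 MW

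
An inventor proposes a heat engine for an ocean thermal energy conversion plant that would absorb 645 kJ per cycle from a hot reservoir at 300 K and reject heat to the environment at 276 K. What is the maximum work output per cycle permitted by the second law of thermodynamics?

W_max ≈ 51.6 kJ

The second-law ceiling is the Carnot efficiency, η_max = 1 − T_C/T_H = 1 − 276.00/300.00 = 0.0800.
W_max = η_max · Q_H = 0.0800 × 645 = 51.6 kJ.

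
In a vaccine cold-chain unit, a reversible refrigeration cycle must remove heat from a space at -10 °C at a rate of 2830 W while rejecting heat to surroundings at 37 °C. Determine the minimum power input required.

T_H = 37 °C → 37 + 273.15 = 310.15 K.
T_C = -10 °C → -10 + 273.15 = 263.15 K.
The reversible coefficient of performance is COP_R = T_C/(T_H − T_C) = 263.15/47.00 = 5.5989.
W = Q_C/COP_R = 2830/5.5989 = 505 W.

Ẇ_in ≈ 505 W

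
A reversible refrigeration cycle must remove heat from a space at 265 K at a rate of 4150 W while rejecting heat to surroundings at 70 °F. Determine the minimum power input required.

T_H = 70 °F → (70 − 32) × 5/9 = 21.11 °C = 294.26 K.
Carnot COP: COP_R = T_C/(T_H − T_C) = 265.00/29.26 = 9.0564.
W = Q_C/COP_R = 4150/9.0564 = 458.2 W.

Ẇ_in ≈ 458.2 W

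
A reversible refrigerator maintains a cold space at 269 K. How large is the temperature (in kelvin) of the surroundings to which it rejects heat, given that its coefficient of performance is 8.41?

T_H ≈ 301 K

COP_R = T_C/(T_H − T_C) ⇒ T_H = T_C·(1 + 1/COP_R) = 269.00 × (1 + 1/8.41) = 301 K.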